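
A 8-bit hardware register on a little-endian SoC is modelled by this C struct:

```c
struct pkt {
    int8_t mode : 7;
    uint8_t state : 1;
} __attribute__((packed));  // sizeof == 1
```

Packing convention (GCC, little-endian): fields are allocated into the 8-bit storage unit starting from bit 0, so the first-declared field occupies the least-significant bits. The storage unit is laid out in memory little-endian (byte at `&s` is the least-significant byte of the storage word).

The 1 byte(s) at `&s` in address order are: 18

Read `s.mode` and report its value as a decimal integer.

[0]=0x18 (little-endian) → word 0x18
mode [0+:7] = (word>>0) & 0x7f = 24  ←
state [7+:1] = (word>>7) & 0x1 = 0
mode signed 7b, MSB=0: value = 24

24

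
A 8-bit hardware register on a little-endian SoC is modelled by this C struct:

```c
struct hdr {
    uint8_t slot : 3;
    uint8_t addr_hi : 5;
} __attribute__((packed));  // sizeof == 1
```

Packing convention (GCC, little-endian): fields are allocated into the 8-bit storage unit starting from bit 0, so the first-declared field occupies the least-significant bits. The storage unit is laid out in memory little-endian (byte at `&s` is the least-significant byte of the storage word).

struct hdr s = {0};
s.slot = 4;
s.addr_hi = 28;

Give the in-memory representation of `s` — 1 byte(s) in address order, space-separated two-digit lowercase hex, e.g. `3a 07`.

slot (3b) val=4 bits=0x4 at bit 0: 0x04
addr_hi (5b) val=28 bits=0x1c at bit 3: 0xe4
word = 0xe4 → little-endian bytes:
  [0]=0xe4

e4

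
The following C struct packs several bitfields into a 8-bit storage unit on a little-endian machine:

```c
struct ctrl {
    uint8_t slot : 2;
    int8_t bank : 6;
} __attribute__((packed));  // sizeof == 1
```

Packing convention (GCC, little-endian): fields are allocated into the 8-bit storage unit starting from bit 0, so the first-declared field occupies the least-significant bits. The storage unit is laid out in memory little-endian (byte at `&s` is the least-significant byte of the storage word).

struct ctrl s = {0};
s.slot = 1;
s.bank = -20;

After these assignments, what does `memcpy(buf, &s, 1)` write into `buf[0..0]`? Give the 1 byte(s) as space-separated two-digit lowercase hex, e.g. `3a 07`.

slot:2 = 1 → 0x1 << 0 → word 0x01
bank:6 = -20 → 0x2c << 2 → word 0xb1
word = 0xb1 → little-endian bytes:
  [0]=0xb1

b1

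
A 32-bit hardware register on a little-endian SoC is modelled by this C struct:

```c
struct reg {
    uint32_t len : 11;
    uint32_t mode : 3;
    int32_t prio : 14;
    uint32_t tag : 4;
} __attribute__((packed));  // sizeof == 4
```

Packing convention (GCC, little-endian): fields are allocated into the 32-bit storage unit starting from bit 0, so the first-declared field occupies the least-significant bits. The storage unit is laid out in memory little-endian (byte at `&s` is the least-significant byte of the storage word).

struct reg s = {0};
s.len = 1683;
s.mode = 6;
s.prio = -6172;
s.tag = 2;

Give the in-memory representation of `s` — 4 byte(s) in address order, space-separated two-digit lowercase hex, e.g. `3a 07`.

[0+:11] len=1683 & 0x7ff = 0x693; word=0x00000693
[11+:3] mode=6 & 0x7 = 0x6; word=0x00003693
[14+:14] prio=-6172 & 0x3fff = 0x27e4; word=0x09f93693
[28+:4] tag=2 & 0xf = 0x2; word=0x29f93693
word = 0x29f93693 → little-endian bytes:
  [0]=0x93  [1]=0x36  [2]=0xf9  [3]=0x29

93 36 f9 29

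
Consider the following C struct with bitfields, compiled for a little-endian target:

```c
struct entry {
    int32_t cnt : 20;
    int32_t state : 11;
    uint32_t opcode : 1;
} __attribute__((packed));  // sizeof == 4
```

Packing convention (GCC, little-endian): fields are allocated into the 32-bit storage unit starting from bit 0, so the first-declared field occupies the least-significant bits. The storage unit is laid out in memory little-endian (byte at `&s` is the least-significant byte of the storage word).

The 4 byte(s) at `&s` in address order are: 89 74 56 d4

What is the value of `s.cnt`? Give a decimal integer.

[0]=0x89 [1]=0x74 [2]=0x56 [3]=0xd4 (little-endian) → word 0xd4567489
cnt [0+:20] = (word>>0) & 0xfffff = 423049  ←
state [20+:11] = (word>>20) & 0x7ff = 1349
opcode [31+:1] = (word>>31) & 0x1 = 1
cnt signed 20b, MSB=0: value = 423049

423049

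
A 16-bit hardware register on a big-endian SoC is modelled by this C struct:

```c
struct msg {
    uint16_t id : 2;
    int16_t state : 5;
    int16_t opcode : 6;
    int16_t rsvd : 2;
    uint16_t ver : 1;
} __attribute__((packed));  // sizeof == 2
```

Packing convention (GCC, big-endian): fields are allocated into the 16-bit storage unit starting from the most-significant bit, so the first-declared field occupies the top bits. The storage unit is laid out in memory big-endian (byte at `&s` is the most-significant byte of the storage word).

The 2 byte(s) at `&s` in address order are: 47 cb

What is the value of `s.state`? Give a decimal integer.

[0]=0x47 [1]=0xcb (big-endian) → word 0x47cb
id:2 @ bit 14 → (0x47cb>>14)&0x3 = 0x1
state:5 @ bit 9 → (0x47cb>>9)&0x1f = 0x3  ←
opcode:6 @ bit 3 → (0x47cb>>3)&0x3f = 0x39
rsvd:2 @ bit 1 → (0x47cb>>1)&0x3 = 0x1
ver:1 @ bit 0 → (0x47cb>>0)&0x1 = 0x1
state signed 5b, MSB=0: value = 3

3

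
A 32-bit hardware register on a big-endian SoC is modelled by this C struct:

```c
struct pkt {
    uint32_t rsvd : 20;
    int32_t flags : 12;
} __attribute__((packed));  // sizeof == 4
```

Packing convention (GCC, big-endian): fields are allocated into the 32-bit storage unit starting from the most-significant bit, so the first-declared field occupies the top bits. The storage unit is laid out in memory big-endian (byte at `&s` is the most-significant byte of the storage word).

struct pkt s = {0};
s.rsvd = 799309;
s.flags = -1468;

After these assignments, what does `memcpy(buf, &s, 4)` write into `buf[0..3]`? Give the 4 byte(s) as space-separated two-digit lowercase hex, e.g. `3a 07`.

c3 24 da 44

rsvd:20 = 799309 → 0xc324d << 12 → word 0xc324d000
flags:12 = -1468 → 0xa44 << 0 → word 0xc324da44
word = 0xc324da44 → big-endian bytes:
  [0]=0xc3  [1]=0x24  [2]=0xda  [3]=0x44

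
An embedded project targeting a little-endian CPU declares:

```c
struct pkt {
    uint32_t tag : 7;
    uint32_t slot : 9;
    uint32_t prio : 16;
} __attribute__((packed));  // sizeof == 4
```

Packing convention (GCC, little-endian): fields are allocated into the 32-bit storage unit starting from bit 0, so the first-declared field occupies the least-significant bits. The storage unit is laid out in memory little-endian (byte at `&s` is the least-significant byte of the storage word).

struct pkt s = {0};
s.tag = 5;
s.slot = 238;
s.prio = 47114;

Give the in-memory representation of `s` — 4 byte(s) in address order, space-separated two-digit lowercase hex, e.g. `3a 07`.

[0+:7] tag=5 & 0x7f = 0x5; word=0x00000005
[7+:9] slot=238 & 0x1ff = 0xee; word=0x00007705
[16+:16] prio=47114 & 0xffff = 0xb80a; word=0xb80a7705
word = 0xb80a7705 → little-endian bytes:
  [0]=0x05  [1]=0x77  [2]=0x0a  [3]=0xb8

05 77 0a b8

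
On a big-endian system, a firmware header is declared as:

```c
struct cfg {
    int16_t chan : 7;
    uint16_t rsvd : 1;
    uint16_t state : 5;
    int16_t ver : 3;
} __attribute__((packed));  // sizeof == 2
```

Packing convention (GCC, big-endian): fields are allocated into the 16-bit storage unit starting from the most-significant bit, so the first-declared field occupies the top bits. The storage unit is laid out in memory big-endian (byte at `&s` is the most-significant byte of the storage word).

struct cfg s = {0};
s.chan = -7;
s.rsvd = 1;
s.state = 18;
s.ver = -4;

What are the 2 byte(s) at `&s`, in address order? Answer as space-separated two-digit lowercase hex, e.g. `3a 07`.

f3 94

chan:7 = -7 → 0x79 << 9 → word 0xf200
rsvd:1 = 1 → 0x1 << 8 → word 0xf300
state:5 = 18 → 0x12 << 3 → word 0xf390
ver:3 = -4 → 0x4 << 0 → word 0xf394
word = 0xf394 → big-endian bytes:
  [0]=0xf3  [1]=0x94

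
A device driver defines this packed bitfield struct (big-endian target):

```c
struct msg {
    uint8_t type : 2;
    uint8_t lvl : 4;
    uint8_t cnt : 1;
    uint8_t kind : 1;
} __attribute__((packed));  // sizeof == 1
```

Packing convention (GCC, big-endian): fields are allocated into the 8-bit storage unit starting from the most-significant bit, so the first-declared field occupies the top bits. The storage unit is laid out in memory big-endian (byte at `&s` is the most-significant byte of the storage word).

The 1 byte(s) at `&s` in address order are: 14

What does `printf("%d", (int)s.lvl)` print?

[0]=0x14 (big-endian) → word 0x14
type [6+:2] = (word>>6) & 0x3 = 0
lvl [2+:4] = (word>>2) & 0xf = 5  ←
cnt [1+:1] = (word>>1) & 0x1 = 0
kind [0+:1] = (word>>0) & 0x1 = 0

5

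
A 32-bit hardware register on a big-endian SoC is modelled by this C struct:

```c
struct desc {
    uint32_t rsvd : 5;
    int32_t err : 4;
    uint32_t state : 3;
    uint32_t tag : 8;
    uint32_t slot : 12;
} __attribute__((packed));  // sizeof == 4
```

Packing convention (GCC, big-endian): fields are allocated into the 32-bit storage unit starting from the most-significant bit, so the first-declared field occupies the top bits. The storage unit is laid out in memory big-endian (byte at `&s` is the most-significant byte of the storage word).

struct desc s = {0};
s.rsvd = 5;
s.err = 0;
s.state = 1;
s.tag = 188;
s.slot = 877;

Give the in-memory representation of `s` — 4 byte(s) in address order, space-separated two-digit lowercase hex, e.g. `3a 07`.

28 1b c3 6d

rsvd:5 = 5 → 0x5 << 27 → word 0x28000000
err:4 = 0 → 0x0 << 23 → word 0x28000000
state:3 = 1 → 0x1 << 20 → word 0x28100000
tag:8 = 188 → 0xbc << 12 → word 0x281bc000
slot:12 = 877 → 0x36d << 0 → word 0x281bc36d
word = 0x281bc36d → big-endian bytes:
  [0]=0x28  [1]=0x1b  [2]=0xc3  [3]=0x6d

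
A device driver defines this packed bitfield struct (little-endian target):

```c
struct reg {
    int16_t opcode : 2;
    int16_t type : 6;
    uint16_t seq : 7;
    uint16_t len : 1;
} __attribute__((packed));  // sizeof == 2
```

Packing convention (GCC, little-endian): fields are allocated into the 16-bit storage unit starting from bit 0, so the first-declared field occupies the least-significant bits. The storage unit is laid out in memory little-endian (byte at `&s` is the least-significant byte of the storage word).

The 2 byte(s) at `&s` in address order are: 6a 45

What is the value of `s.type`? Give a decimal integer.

[0]=0x6a [1]=0x45 (little-endian) → word 0x456a
opcode [0+:2] = (word>>0) & 0x3 = 2
type [2+:6] = (word>>2) & 0x3f = 26  ←
seq [8+:7] = (word>>8) & 0x7f = 69
len [15+:1] = (word>>15) & 0x1 = 0
type signed 6b, MSB=0: value = 26

26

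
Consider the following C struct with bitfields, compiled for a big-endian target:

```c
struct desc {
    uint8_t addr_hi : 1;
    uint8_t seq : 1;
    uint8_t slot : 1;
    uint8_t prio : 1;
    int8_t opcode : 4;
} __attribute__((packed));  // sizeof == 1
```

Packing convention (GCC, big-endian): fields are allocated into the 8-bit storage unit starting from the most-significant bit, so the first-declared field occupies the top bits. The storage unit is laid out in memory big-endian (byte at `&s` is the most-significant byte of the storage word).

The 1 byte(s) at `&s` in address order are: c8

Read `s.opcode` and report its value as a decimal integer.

[0]=0xc8 (big-endian) → word 0xc8
addr_hi [7+:1] = (word>>7) & 0x1 = 1
seq [6+:1] = (word>>6) & 0x1 = 1
slot [5+:1] = (word>>5) & 0x1 = 0
prio [4+:1] = (word>>4) & 0x1 = 0
opcode [0+:4] = (word>>0) & 0xf = 8  ←
opcode signed 4b, MSB=1: 8 - 16 = -8

-8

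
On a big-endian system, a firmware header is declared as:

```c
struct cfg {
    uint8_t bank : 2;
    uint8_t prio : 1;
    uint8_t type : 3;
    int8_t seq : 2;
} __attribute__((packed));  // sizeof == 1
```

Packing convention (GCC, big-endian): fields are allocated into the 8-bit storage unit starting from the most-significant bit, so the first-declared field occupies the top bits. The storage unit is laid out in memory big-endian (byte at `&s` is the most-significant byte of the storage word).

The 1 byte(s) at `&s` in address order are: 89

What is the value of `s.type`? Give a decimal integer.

2

[0]=0x89 (big-endian) → word 0x89
bank:2 @ bit 6 → (0x89>>6)&0x3 = 0x2
prio:1 @ bit 5 → (0x89>>5)&0x1 = 0x0
type:3 @ bit 2 → (0x89>>2)&0x7 = 0x2  ←
seq:2 @ bit 0 → (0x89>>0)&0x3 = 0x1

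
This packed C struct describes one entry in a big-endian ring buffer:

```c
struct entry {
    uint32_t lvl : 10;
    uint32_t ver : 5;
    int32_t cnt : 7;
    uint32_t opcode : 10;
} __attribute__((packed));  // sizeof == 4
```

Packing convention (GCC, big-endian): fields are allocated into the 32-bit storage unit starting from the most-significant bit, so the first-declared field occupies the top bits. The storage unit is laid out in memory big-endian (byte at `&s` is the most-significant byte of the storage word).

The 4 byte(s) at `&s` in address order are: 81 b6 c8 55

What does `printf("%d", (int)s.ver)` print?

[0]=0x81 [1]=0xb6 [2]=0xc8 [3]=0x55 (big-endian) → word 0x81b6c855
lvl [22+:10] = (word>>22) & 0x3ff = 518
ver [17+:5] = (word>>17) & 0x1f = 27  ←
cnt [10+:7] = (word>>10) & 0x7f = 50
opcode [0+:10] = (word>>0) & 0x3ff = 85

27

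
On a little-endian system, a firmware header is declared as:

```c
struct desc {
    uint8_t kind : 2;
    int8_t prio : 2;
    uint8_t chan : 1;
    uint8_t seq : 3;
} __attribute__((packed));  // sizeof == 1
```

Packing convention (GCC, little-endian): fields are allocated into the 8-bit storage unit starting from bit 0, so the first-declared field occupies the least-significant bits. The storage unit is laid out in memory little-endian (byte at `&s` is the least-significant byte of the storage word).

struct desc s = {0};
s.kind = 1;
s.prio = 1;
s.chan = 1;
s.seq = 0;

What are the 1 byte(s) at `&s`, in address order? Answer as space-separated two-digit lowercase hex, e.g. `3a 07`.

15

[0+:2] kind=1 & 0x3 = 0x1; word=0x01
[2+:2] prio=1 & 0x3 = 0x1; word=0x05
[4+:1] chan=1 & 0x1 = 0x1; word=0x15
[5+:3] seq=0 & 0x7 = 0x0; word=0x15
word = 0x15 → little-endian bytes:
  [0]=0x15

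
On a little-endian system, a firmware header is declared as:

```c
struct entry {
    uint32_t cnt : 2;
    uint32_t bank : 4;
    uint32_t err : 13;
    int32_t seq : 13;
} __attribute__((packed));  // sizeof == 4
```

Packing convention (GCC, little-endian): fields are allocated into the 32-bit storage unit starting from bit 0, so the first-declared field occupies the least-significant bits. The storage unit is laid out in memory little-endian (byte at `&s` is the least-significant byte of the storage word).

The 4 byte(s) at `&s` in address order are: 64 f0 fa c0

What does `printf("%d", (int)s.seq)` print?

-2017

[0]=0x64 [1]=0xf0 [2]=0xfa [3]=0xc0 (little-endian) → word 0xc0faf064
cnt:2 @ bit 0 → (0xc0faf064>>0)&0x3 = 0x0
bank:4 @ bit 2 → (0xc0faf064>>2)&0xf = 0x9
err:13 @ bit 6 → (0xc0faf064>>6)&0x1fff = 0xbc1
seq:13 @ bit 19 → (0xc0faf064>>19)&0x1fff = 0x181f  ←
seq signed 13b, MSB=1: 6175 - 8192 = -2017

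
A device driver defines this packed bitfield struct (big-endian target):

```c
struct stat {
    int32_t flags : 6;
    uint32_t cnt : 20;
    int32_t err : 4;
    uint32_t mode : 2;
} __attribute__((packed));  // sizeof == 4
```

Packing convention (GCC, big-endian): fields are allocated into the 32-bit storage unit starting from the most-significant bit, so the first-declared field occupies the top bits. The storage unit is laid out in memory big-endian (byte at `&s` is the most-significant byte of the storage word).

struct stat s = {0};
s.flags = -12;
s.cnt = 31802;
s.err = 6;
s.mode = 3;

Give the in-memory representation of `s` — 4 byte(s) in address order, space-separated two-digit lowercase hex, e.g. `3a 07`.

d0 1f 0e 9b

flags:6 = -12 → 0x34 << 26 → word 0xd0000000
cnt:20 = 31802 → 0x7c3a << 6 → word 0xd01f0e80
err:4 = 6 → 0x6 << 2 → word 0xd01f0e98
mode:2 = 3 → 0x3 << 0 → word 0xd01f0e9b
word = 0xd01f0e9b → big-endian bytes:
  [0]=0xd0  [1]=0x1f  [2]=0x0e  [3]=0x9b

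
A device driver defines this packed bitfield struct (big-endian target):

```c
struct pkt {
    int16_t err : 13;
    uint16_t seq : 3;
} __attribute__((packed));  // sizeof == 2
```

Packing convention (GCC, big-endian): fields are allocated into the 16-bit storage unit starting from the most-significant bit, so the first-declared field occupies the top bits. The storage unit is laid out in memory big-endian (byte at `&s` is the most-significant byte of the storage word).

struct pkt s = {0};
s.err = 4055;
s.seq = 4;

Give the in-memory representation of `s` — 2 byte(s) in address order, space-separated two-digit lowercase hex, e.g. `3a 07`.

err (13b) val=4055 bits=0xfd7 at bit 3: 0x7eb8
seq (3b) val=4 bits=0x4 at bit 0: 0x7ebc
word = 0x7ebc → big-endian bytes:
  [0]=0x7e  [1]=0xbc

7e bc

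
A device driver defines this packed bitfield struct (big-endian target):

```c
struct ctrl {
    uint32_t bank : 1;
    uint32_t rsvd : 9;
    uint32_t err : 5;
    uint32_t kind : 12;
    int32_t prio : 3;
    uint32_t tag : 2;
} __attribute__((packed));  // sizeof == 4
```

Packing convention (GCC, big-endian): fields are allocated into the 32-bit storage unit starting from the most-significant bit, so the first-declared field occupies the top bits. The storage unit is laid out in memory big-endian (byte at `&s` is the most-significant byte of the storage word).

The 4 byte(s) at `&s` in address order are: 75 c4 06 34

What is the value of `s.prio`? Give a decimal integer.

[0]=0x75 [1]=0xc4 [2]=0x06 [3]=0x34 (big-endian) → word 0x75c40634
bank [31+:1] = (word>>31) & 0x1 = 0
rsvd [22+:9] = (word>>22) & 0x1ff = 471
err [17+:5] = (word>>17) & 0x1f = 2
kind [5+:12] = (word>>5) & 0xfff = 49
prio [2+:3] = (word>>2) & 0x7 = 5  ←
tag [0+:2] = (word>>0) & 0x3 = 0
prio signed 3b, MSB=1: 5 - 8 = -3

-3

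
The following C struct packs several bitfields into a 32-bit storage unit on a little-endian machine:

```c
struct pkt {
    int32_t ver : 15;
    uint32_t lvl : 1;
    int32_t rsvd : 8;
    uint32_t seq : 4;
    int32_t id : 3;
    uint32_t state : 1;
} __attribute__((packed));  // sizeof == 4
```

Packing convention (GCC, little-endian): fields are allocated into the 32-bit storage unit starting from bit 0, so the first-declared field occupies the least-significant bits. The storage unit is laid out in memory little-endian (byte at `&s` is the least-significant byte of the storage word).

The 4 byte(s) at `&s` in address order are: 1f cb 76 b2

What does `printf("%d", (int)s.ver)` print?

-13537

[0]=0x1f [1]=0xcb [2]=0x76 [3]=0xb2 (little-endian) → word 0xb276cb1f
ver:15 @ bit 0 → (0xb276cb1f>>0)&0x7fff = 0x4b1f  ←
lvl:1 @ bit 15 → (0xb276cb1f>>15)&0x1 = 0x1
rsvd:8 @ bit 16 → (0xb276cb1f>>16)&0xff = 0x76
seq:4 @ bit 24 → (0xb276cb1f>>24)&0xf = 0x2
id:3 @ bit 28 → (0xb276cb1f>>28)&0x7 = 0x3
state:1 @ bit 31 → (0xb276cb1f>>31)&0x1 = 0x1
ver signed 15b, MSB=1: 19231 - 32768 = -13537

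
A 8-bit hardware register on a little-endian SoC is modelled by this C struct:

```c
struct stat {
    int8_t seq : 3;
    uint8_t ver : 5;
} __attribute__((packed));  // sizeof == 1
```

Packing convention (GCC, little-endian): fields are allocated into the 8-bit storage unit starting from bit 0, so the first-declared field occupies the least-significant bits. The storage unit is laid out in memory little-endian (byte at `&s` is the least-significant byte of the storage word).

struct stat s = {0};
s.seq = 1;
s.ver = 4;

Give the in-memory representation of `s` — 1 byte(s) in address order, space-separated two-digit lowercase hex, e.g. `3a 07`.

seq (3b) val=1 bits=0x1 at bit 0: 0x01
ver (5b) val=4 bits=0x4 at bit 3: 0x21
word = 0x21 → little-endian bytes:
  [0]=0x21

21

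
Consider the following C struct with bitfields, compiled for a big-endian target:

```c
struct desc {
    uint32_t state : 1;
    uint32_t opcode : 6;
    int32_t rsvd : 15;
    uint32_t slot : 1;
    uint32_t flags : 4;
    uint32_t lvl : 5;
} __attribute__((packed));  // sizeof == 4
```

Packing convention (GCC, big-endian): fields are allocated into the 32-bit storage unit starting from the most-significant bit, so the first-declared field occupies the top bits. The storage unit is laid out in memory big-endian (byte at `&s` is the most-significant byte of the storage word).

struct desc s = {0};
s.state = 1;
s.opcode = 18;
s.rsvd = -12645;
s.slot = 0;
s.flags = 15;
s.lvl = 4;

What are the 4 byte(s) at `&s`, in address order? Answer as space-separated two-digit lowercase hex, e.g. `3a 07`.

[31+:1] state=1 & 0x1 = 0x1; word=0x80000000
[25+:6] opcode=18 & 0x3f = 0x12; word=0xa4000000
[10+:15] rsvd=-12645 & 0x7fff = 0x4e9b; word=0xa53a6c00
[9+:1] slot=0 & 0x1 = 0x0; word=0xa53a6c00
[5+:4] flags=15 & 0xf = 0xf; word=0xa53a6de0
[0+:5] lvl=4 & 0x1f = 0x4; word=0xa53a6de4
word = 0xa53a6de4 → big-endian bytes:
  [0]=0xa5  [1]=0x3a  [2]=0x6d  [3]=0xe4

a5 3a 6d e4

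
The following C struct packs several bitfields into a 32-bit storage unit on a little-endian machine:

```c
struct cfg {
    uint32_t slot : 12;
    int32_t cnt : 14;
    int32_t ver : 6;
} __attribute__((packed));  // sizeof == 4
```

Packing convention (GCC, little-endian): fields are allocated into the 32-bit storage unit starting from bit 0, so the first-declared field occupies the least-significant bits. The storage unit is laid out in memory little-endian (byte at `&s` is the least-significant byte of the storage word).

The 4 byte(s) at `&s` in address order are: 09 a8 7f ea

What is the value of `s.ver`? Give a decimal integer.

[0]=0x09 [1]=0xa8 [2]=0x7f [3]=0xea (little-endian) → word 0xea7fa809
slot:12 @ bit 0 → (0xea7fa809>>0)&0xfff = 0x809
cnt:14 @ bit 12 → (0xea7fa809>>12)&0x3fff = 0x27fa
ver:6 @ bit 26 → (0xea7fa809>>26)&0x3f = 0x3a  ←
ver signed 6b, MSB=1: 58 - 64 = -6

-6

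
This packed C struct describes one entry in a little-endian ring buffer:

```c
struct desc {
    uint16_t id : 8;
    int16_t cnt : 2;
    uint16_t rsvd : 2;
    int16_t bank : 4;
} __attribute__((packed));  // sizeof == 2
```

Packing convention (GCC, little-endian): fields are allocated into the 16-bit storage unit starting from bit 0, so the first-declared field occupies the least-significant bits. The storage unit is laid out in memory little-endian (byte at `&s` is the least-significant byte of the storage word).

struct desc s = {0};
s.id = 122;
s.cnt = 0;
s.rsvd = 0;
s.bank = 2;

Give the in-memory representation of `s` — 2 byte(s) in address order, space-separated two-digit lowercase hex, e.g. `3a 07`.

7a 20

id (8b) val=122 bits=0x7a at bit 0: 0x007a
cnt (2b) val=0 bits=0x0 at bit 8: 0x007a
rsvd (2b) val=0 bits=0x0 at bit 10: 0x007a
bank (4b) val=2 bits=0x2 at bit 12: 0x207a
word = 0x207a → little-endian bytes:
  [0]=0x7a  [1]=0x20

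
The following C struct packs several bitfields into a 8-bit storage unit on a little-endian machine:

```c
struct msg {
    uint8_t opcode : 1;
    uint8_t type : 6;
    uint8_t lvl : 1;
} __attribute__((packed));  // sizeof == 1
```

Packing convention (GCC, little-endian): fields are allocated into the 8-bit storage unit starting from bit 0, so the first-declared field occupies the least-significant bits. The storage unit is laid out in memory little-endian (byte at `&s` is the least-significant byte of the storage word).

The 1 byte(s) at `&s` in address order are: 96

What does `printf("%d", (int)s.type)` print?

[0]=0x96 (little-endian) → word 0x96
opcode:1 @ bit 0 → (0x96>>0)&0x1 = 0x0
type:6 @ bit 1 → (0x96>>1)&0x3f = 0xb  ←
lvl:1 @ bit 7 → (0x96>>7)&0x1 = 0x1

11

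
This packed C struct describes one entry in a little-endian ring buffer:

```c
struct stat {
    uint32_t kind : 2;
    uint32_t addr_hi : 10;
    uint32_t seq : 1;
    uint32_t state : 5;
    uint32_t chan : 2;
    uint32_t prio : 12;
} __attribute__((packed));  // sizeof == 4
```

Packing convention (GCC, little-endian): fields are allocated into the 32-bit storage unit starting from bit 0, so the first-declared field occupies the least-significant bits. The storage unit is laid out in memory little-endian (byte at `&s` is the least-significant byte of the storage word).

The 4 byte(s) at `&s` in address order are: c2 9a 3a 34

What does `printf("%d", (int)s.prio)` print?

835

[0]=0xc2 [1]=0x9a [2]=0x3a [3]=0x34 (little-endian) → word 0x343a9ac2
kind:2 @ bit 0 → (0x343a9ac2>>0)&0x3 = 0x2
addr_hi:10 @ bit 2 → (0x343a9ac2>>2)&0x3ff = 0x2b0
seq:1 @ bit 12 → (0x343a9ac2>>12)&0x1 = 0x1
state:5 @ bit 13 → (0x343a9ac2>>13)&0x1f = 0x14
chan:2 @ bit 18 → (0x343a9ac2>>18)&0x3 = 0x2
prio:12 @ bit 20 → (0x343a9ac2>>20)&0xfff = 0x343  ←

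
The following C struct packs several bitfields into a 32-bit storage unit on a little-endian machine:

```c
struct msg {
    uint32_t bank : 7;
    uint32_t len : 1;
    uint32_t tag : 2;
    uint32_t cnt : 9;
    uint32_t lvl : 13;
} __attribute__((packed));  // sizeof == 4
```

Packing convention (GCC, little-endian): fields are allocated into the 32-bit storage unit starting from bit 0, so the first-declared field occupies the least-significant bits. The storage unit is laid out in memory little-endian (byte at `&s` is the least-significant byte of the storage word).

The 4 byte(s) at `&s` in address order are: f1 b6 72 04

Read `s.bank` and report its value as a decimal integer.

113

[0]=0xf1 [1]=0xb6 [2]=0x72 [3]=0x04 (little-endian) → word 0x0472b6f1
bank [0+:7] = (word>>0) & 0x7f = 113  ←
len [7+:1] = (word>>7) & 0x1 = 1
tag [8+:2] = (word>>8) & 0x3 = 2
cnt [10+:9] = (word>>10) & 0x1ff = 173
lvl [19+:13] = (word>>19) & 0x1fff = 142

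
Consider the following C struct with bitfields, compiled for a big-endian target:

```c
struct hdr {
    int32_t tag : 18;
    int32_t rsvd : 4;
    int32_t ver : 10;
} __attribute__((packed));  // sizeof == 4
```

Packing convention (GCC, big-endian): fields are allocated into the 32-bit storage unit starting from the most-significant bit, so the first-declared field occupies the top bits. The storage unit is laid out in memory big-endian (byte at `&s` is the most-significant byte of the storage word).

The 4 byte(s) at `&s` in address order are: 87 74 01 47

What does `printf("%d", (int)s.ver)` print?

327

[0]=0x87 [1]=0x74 [2]=0x01 [3]=0x47 (big-endian) → word 0x87740147
tag:18 @ bit 14 → (0x87740147>>14)&0x3ffff = 0x21dd0
rsvd:4 @ bit 10 → (0x87740147>>10)&0xf = 0x0
ver:10 @ bit 0 → (0x87740147>>0)&0x3ff = 0x147  ←
ver signed 10b, MSB=0: value = 327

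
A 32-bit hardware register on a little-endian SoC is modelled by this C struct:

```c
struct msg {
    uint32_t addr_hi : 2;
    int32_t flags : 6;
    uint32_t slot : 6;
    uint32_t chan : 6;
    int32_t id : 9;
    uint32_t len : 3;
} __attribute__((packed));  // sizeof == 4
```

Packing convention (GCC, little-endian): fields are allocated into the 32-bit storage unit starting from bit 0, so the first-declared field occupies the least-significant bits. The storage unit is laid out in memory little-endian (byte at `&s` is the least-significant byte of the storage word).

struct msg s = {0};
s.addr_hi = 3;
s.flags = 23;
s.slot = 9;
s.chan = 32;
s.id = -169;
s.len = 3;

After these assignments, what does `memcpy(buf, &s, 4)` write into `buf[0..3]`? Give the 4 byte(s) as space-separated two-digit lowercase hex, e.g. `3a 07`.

5f 09 78 75

addr_hi:2 = 3 → 0x3 << 0 → word 0x00000003
flags:6 = 23 → 0x17 << 2 → word 0x0000005f
slot:6 = 9 → 0x9 << 8 → word 0x0000095f
chan:6 = 32 → 0x20 << 14 → word 0x0008095f
id:9 = -169 → 0x157 << 20 → word 0x1578095f
len:3 = 3 → 0x3 << 29 → word 0x7578095f
word = 0x7578095f → little-endian bytes:
  [0]=0x5f  [1]=0x09  [2]=0x78  [3]=0x75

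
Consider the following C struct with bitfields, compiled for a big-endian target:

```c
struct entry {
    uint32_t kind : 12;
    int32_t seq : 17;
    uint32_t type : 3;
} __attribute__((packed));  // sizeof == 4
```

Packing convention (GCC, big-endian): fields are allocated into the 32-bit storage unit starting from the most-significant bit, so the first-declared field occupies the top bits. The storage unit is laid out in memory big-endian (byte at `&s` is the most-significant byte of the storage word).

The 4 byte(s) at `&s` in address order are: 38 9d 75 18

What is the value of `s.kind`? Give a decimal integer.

[0]=0x38 [1]=0x9d [2]=0x75 [3]=0x18 (big-endian) → word 0x389d7518
kind [20+:12] = (word>>20) & 0xfff = 905  ←
seq [3+:17] = (word>>3) & 0x1ffff = 110243
type [0+:3] = (word>>0) & 0x7 = 0

905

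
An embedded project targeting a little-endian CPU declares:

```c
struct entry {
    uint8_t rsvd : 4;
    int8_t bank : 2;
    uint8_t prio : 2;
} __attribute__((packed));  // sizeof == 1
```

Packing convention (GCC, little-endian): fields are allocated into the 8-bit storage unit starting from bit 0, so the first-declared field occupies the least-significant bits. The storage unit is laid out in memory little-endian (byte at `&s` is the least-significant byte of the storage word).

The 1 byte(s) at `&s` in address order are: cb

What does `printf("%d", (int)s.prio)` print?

[0]=0xcb (little-endian) → word 0xcb
rsvd:4 @ bit 0 → (0xcb>>0)&0xf = 0xb
bank:2 @ bit 4 → (0xcb>>4)&0x3 = 0x0
prio:2 @ bit 6 → (0xcb>>6)&0x3 = 0x3  ←

3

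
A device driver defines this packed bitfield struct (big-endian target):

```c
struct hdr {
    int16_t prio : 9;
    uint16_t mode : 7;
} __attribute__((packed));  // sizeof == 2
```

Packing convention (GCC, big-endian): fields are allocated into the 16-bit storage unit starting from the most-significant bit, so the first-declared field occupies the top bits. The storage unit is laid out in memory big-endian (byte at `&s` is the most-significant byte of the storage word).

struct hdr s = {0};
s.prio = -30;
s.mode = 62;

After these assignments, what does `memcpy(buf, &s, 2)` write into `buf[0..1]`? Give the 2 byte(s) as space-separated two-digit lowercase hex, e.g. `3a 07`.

[7+:9] prio=-30 & 0x1ff = 0x1e2; word=0xf100
[0+:7] mode=62 & 0x7f = 0x3e; word=0xf13e
word = 0xf13e → big-endian bytes:
  [0]=0xf1  [1]=0x3e

f1 3e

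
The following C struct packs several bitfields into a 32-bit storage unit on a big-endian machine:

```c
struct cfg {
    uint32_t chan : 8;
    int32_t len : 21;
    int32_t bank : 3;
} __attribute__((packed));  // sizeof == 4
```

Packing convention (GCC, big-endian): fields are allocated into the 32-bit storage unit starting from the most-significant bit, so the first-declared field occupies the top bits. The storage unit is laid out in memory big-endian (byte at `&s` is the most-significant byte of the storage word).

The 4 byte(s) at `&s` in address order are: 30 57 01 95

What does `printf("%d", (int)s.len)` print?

712754

[0]=0x30 [1]=0x57 [2]=0x01 [3]=0x95 (big-endian) → word 0x30570195
chan:8 @ bit 24 → (0x30570195>>24)&0xff = 0x30
len:21 @ bit 3 → (0x30570195>>3)&0x1fffff = 0xae032  ←
bank:3 @ bit 0 → (0x30570195>>0)&0x7 = 0x5
len signed 21b, MSB=0: value = 712754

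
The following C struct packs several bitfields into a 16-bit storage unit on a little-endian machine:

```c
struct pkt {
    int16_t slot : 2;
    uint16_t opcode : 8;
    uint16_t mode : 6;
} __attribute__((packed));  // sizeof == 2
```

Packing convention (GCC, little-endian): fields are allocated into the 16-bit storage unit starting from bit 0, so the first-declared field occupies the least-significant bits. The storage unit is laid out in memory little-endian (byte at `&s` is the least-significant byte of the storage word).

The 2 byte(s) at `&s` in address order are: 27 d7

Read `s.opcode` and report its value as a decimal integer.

201

[0]=0x27 [1]=0xd7 (little-endian) → word 0xd727
slot:2 @ bit 0 → (0xd727>>0)&0x3 = 0x3
opcode:8 @ bit 2 → (0xd727>>2)&0xff = 0xc9  ←
mode:6 @ bit 10 → (0xd727>>10)&0x3f = 0x35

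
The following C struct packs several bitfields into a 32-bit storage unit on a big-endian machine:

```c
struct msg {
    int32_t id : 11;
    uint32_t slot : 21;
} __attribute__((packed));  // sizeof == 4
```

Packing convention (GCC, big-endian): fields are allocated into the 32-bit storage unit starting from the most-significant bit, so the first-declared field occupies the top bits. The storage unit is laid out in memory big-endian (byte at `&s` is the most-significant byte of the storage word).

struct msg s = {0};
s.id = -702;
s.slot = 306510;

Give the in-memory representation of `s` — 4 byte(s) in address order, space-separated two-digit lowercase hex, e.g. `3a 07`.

id (11b) val=-702 bits=0x542 at bit 21: 0xa8400000
slot (21b) val=306510 bits=0x4ad4e at bit 0: 0xa844ad4e
word = 0xa844ad4e → big-endian bytes:
  [0]=0xa8  [1]=0x44  [2]=0xad  [3]=0x4e

a8 44 ad 4e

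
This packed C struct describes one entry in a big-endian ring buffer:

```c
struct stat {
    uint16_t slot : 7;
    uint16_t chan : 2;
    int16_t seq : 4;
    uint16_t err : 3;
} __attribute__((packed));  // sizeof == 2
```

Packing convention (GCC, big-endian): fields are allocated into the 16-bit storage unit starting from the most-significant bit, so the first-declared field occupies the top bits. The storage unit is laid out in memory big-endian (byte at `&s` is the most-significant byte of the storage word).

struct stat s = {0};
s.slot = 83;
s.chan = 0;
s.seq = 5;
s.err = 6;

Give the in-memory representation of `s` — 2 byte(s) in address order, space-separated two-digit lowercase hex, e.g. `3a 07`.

a6 2e

slot:7 = 83 → 0x53 << 9 → word 0xa600
chan:2 = 0 → 0x0 << 7 → word 0xa600
seq:4 = 5 → 0x5 << 3 → word 0xa628
err:3 = 6 → 0x6 << 0 → word 0xa62e
word = 0xa62e → big-endian bytes:
  [0]=0xa6  [1]=0x2e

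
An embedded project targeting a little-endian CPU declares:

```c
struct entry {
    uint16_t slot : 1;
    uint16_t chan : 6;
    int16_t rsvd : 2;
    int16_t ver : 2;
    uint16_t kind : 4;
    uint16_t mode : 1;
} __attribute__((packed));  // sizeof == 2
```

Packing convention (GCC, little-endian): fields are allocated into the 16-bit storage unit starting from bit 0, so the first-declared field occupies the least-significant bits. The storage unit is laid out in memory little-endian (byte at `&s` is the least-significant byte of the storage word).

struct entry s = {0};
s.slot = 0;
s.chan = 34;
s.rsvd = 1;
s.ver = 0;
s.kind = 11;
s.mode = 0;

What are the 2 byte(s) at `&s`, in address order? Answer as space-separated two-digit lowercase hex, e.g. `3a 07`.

slot:1 = 0 → 0x0 << 0 → word 0x0000
chan:6 = 34 → 0x22 << 1 → word 0x0044
rsvd:2 = 1 → 0x1 << 7 → word 0x00c4
ver:2 = 0 → 0x0 << 9 → word 0x00c4
kind:4 = 11 → 0xb << 11 → word 0x58c4
mode:1 = 0 → 0x0 << 15 → word 0x58c4
word = 0x58c4 → little-endian bytes:
  [0]=0xc4  [1]=0x58

c4 58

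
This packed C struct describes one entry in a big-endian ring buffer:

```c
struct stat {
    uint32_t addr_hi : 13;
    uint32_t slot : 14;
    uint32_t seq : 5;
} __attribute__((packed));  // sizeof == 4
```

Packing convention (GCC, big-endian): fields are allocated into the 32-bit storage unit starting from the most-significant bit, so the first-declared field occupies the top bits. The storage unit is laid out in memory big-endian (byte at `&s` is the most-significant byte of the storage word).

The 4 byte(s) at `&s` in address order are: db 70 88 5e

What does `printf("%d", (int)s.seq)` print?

30

[0]=0xdb [1]=0x70 [2]=0x88 [3]=0x5e (big-endian) → word 0xdb70885e
addr_hi:13 @ bit 19 → (0xdb70885e>>19)&0x1fff = 0x1b6e
slot:14 @ bit 5 → (0xdb70885e>>5)&0x3fff = 0x442
seq:5 @ bit 0 → (0xdb70885e>>0)&0x1f = 0x1e  ←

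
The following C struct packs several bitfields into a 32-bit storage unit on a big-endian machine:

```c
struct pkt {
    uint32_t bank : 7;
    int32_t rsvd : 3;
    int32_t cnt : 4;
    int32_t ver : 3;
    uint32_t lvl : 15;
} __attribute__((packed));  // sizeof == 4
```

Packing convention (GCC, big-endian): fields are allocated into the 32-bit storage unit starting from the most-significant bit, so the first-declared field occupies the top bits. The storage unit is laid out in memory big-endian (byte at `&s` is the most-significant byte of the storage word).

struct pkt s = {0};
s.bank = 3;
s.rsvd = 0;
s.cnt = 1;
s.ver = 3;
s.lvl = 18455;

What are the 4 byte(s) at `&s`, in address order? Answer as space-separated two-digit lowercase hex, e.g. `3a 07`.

bank:7 = 3 → 0x3 << 25 → word 0x06000000
rsvd:3 = 0 → 0x0 << 22 → word 0x06000000
cnt:4 = 1 → 0x1 << 18 → word 0x06040000
ver:3 = 3 → 0x3 << 15 → word 0x06058000
lvl:15 = 18455 → 0x4817 << 0 → word 0x0605c817
word = 0x0605c817 → big-endian bytes:
  [0]=0x06  [1]=0x05  [2]=0xc8  [3]=0x17

06 05 c8 17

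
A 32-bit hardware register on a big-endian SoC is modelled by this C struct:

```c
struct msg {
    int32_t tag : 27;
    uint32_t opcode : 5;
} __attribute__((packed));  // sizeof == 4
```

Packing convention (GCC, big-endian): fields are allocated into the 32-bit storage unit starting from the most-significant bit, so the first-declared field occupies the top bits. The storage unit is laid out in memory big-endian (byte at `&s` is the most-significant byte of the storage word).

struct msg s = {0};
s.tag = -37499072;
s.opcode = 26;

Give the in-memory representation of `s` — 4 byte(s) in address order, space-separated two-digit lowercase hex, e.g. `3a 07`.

b8 79 e8 1a

tag:27 = -37499072 → 0x5c3cf40 << 5 → word 0xb879e800
opcode:5 = 26 → 0x1a << 0 → word 0xb879e81a
word = 0xb879e81a → big-endian bytes:
  [0]=0xb8  [1]=0x79  [2]=0xe8  [3]=0x1a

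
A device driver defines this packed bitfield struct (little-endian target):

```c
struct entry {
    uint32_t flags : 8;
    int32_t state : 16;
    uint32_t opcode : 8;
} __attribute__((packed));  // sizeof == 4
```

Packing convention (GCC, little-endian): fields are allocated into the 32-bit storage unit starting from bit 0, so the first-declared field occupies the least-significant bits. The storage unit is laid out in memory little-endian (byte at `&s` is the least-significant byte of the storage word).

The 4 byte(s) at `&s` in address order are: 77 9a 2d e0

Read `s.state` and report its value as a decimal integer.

11674

[0]=0x77 [1]=0x9a [2]=0x2d [3]=0xe0 (little-endian) → word 0xe02d9a77
flags:8 @ bit 0 → (0xe02d9a77>>0)&0xff = 0x77
state:16 @ bit 8 → (0xe02d9a77>>8)&0xffff = 0x2d9a  ←
opcode:8 @ bit 24 → (0xe02d9a77>>24)&0xff = 0xe0
state signed 16b, MSB=0: value = 11674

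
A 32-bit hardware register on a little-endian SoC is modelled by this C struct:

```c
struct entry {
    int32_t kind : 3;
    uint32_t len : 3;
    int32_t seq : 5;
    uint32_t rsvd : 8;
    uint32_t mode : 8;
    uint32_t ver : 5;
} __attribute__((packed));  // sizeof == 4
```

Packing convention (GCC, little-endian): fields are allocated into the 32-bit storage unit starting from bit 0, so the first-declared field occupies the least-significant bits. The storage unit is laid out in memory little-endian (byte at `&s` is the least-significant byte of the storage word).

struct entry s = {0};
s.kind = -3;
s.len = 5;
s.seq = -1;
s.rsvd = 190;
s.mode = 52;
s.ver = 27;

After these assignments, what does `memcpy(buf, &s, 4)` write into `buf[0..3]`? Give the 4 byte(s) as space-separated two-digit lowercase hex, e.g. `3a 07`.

ed f7 a5 d9

kind:3 = -3 → 0x5 << 0 → word 0x00000005
len:3 = 5 → 0x5 << 3 → word 0x0000002d
seq:5 = -1 → 0x1f << 6 → word 0x000007ed
rsvd:8 = 190 → 0xbe << 11 → word 0x0005f7ed
mode:8 = 52 → 0x34 << 19 → word 0x01a5f7ed
ver:5 = 27 → 0x1b << 27 → word 0xd9a5f7ed
word = 0xd9a5f7ed → little-endian bytes:
  [0]=0xed  [1]=0xf7  [2]=0xa5  [3]=0xd9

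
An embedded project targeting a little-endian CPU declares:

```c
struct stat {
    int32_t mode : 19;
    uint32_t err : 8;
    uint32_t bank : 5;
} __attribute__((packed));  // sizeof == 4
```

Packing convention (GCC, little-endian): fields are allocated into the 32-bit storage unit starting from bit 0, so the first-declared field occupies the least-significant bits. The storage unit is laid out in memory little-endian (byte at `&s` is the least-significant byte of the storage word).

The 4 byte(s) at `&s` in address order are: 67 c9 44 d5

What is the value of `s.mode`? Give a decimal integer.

-210585

[0]=0x67 [1]=0xc9 [2]=0x44 [3]=0xd5 (little-endian) → word 0xd544c967
mode:19 @ bit 0 → (0xd544c967>>0)&0x7ffff = 0x4c967  ←
err:8 @ bit 19 → (0xd544c967>>19)&0xff = 0xa8
bank:5 @ bit 27 → (0xd544c967>>27)&0x1f = 0x1a
mode signed 19b, MSB=1: 313703 - 524288 = -210585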